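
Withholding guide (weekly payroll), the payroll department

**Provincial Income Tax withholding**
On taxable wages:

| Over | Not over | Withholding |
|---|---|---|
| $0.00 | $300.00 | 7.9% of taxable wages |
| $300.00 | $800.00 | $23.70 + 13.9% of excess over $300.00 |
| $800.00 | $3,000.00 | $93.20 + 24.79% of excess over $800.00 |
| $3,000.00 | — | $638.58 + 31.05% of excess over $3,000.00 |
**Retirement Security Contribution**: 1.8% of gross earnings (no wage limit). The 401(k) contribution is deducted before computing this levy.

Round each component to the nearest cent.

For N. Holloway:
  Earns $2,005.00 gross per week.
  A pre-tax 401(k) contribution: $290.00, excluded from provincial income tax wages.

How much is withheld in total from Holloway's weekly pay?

$350.90

Provincial Income Tax: taxable = $2,005.00 − $290.00 = $1,715.00
  $93.20 + 24.79% × ($1,715.00 − $800.00) = $93.20 + 24.79% × $915.00 = $320.03
Retirement Security Contribution: 1.8% × $1,715.00 = $30.87
Total: $320.03 + $30.87 = $350.90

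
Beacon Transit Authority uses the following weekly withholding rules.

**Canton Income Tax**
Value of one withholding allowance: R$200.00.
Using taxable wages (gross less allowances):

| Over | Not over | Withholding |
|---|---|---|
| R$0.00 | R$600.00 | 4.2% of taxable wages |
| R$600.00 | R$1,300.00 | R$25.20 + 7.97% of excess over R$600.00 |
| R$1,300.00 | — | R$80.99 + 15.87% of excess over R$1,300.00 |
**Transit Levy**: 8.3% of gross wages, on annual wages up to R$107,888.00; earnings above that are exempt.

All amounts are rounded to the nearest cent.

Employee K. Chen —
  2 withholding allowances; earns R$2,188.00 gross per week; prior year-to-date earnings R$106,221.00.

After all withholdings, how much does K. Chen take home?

R$1,891.20

Canton Income Tax: taxable = R$2,188.00 − 2×R$200.00 = R$1,788.00
  R$80.99 + 15.87% × (R$1,788.00 − R$1,300.00) = R$80.99 + 15.87% × R$488.00 = R$158.44
Transit Levy: cap R$107,888.00 − YTD R$106,221.00 = R$1,667.00 subject; 8.3% × R$1,667.00 = R$138.36
Total withheld: R$158.44 + R$138.36 = R$296.80
Net pay: R$2,188.00 − R$296.80 = R$1,891.20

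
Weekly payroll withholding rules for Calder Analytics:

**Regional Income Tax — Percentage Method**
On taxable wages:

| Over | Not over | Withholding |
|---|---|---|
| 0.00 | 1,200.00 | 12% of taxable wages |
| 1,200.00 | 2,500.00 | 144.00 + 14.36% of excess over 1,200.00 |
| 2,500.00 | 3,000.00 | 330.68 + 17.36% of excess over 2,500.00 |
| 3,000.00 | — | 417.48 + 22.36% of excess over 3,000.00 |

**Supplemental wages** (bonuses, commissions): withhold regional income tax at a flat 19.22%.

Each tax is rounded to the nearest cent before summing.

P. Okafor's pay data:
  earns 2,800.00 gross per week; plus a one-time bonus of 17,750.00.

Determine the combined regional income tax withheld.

3,794.31

Regional Income Tax: taxable = 2,800.00
  330.68 + 17.36% × (2,800.00 − 2,500.00) = 330.68 + 17.36% × 300.00 = 382.76
Supplemental (19.22% flat on bonus): 19.22% × 17,750.00 = 3,411.55
Total regional income tax: 382.76 + 3,411.55 = 3,794.31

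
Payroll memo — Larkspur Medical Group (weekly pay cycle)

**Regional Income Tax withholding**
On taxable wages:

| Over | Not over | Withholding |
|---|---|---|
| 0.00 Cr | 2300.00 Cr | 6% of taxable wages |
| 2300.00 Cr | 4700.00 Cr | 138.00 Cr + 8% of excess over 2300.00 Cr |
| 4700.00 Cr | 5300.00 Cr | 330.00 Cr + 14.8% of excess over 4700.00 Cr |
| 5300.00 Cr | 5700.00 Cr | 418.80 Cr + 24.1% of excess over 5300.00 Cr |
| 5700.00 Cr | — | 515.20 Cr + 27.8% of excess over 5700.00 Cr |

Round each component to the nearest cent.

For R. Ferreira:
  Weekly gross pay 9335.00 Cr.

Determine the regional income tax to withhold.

1525.73 Cr

Regional Income Tax: taxable = 9335.00 Cr
  515.20 Cr + 27.8% × (9335.00 Cr − 5700.00 Cr) = 515.20 Cr + 27.8% × 3635.00 Cr = 1525.73 Cr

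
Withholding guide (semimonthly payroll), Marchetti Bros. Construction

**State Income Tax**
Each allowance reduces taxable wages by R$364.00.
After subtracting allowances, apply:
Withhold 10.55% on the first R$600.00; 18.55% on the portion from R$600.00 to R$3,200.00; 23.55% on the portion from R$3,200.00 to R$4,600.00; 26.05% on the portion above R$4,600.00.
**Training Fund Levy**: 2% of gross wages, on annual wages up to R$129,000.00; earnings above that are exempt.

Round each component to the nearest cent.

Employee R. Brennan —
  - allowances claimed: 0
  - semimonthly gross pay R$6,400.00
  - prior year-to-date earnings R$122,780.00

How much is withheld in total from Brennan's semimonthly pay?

State Income Tax: taxable = R$6,400.00
  R$875.30 + 26.05% × (R$6,400.00 − R$4,600.00) = R$875.30 + 26.05% × R$1,800.00 = R$1,344.20
Training Fund Levy: cap R$129,000.00 − YTD R$122,780.00 = R$6,220.00 subject; 2% × R$6,220.00 = R$124.40
Total: R$1,344.20 + R$124.40 = R$1,468.60

R$1,468.60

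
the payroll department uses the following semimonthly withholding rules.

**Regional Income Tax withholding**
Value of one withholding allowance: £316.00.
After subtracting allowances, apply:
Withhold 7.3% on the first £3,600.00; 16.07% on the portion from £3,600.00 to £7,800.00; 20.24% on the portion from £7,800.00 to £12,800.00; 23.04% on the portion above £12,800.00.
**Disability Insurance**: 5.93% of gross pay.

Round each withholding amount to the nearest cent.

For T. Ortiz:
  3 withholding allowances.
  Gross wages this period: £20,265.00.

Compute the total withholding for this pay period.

Regional Income Tax: taxable = £20,265.00 − 3×£316.00 = £19,317.00
  £1,949.74 + 23.04% × (£19,317.00 − £12,800.00) = £1,949.74 + 23.04% × £6,517.00 = £3,451.26
Disability Insurance: 5.93% × £20,265.00 = £1,201.71
Total: £3,451.26 + £1,201.71 = £4,652.97

£4,652.97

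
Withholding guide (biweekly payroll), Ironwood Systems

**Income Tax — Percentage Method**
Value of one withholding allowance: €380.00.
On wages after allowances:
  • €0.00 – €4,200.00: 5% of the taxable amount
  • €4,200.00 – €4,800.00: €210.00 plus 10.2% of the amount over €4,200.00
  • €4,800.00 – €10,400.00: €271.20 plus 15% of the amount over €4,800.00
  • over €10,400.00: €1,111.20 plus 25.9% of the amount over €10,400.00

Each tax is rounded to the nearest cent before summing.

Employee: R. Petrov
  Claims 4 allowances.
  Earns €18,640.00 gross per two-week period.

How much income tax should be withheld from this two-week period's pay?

€2,851.68

Income Tax: taxable = €18,640.00 − 4×€380.00 = €17,120.00
  €1,111.20 + 25.9% × (€17,120.00 − €10,400.00) = €1,111.20 + 25.9% × €6,720.00 = €2,851.68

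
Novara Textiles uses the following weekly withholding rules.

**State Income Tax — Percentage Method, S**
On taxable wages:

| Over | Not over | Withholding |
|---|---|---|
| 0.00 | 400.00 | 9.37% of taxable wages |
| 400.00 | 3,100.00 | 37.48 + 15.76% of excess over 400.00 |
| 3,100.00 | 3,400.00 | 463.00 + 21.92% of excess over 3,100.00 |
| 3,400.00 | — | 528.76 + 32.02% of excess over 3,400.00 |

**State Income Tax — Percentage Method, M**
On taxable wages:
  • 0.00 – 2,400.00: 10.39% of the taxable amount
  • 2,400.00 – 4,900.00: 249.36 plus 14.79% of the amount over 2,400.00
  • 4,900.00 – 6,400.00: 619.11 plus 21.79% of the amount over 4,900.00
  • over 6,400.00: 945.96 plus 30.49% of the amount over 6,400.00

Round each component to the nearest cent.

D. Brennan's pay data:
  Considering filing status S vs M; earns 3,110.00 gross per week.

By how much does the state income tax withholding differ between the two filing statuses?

State Income Tax (S): taxable = 3,110.00
  463.00 + 21.92% × (3,110.00 − 3,100.00) = 463.00 + 21.92% × 10.00 = 465.19
State Income Tax (M): taxable = 3,110.00
  249.36 + 14.79% × (3,110.00 − 2,400.00) = 249.36 + 14.79% × 710.00 = 354.37
Difference: |465.19 − 354.37| = 110.82 (higher under S)

110.82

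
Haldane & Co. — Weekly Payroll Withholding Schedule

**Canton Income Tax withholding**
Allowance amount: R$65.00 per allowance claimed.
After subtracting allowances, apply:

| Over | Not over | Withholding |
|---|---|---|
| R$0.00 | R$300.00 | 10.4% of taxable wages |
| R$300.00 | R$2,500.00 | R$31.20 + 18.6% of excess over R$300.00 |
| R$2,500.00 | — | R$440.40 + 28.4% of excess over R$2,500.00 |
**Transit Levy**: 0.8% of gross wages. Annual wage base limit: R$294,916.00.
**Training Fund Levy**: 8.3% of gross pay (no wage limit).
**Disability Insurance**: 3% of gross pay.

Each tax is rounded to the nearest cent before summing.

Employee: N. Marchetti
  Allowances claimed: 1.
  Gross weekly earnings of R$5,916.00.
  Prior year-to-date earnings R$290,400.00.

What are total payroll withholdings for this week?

Canton Income Tax: taxable = R$5,916.00 − 1×R$65.00 = R$5,851.00
  R$440.40 + 28.4% × (R$5,851.00 − R$2,500.00) = R$440.40 + 28.4% × R$3,351.00 = R$1,392.08
Transit Levy: cap R$294,916.00 − YTD R$290,400.00 = R$4,516.00 subject; 0.8% × R$4,516.00 = R$36.13
Training Fund Levy: 8.3% × R$5,916.00 = R$491.03
Disability Insurance: 3% × R$5,916.00 = R$177.48
Total: R$1,392.08 + R$36.13 + R$491.03 + R$177.48 = R$2,096.72

R$2,096.72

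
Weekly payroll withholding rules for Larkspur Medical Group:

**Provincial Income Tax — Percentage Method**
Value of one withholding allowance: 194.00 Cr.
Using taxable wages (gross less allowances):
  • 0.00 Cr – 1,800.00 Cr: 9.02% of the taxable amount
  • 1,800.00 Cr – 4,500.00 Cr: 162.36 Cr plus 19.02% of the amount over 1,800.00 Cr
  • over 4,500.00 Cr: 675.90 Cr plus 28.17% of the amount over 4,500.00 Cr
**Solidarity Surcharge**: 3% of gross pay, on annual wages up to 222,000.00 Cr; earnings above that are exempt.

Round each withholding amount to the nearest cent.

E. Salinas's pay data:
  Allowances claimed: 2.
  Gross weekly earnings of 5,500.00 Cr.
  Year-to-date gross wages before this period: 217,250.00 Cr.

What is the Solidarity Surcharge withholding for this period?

Solidarity Surcharge: cap 222,000.00 Cr − YTD 217,250.00 Cr = 4,750.00 Cr subject; 3% × 4,750.00 Cr = 142.50 Cr

142.50 Cr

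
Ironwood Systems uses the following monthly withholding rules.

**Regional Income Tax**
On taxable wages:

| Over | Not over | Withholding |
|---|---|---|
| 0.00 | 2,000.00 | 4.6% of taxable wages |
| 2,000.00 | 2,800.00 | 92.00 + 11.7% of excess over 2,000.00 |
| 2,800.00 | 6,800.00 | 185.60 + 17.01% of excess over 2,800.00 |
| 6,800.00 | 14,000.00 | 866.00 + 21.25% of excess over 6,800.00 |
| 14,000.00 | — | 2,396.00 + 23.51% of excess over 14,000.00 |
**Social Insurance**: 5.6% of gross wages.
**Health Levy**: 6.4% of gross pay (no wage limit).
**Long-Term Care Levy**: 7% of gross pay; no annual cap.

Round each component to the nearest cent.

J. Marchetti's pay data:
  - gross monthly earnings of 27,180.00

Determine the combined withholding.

10,658.82

Regional Income Tax: taxable = 27,180.00
  2,396.00 + 23.51% × (27,180.00 − 14,000.00) = 2,396.00 + 23.51% × 13,180.00 = 5,494.62
Social Insurance: 5.6% × 27,180.00 = 1,522.08
Health Levy: 6.4% × 27,180.00 = 1,739.52
Long-Term Care Levy: 7% × 27,180.00 = 1,902.60
Total: 5,494.62 + 1,522.08 + 1,739.52 + 1,902.60 = 10,658.82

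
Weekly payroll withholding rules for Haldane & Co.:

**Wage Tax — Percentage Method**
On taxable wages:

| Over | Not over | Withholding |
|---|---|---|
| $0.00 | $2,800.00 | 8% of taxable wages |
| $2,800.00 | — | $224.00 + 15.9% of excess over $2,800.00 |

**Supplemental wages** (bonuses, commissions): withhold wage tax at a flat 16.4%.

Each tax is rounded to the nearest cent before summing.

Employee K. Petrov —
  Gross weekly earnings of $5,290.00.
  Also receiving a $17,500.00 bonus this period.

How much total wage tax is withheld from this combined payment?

$3,489.91

Wage Tax: taxable = $5,290.00
  $224.00 + 15.9% × ($5,290.00 − $2,800.00) = $224.00 + 15.9% × $2,490.00 = $619.91
Supplemental (16.4% flat on bonus): 16.4% × $17,500.00 = $2,870.00
Total wage tax: $619.91 + $2,870.00 = $3,489.91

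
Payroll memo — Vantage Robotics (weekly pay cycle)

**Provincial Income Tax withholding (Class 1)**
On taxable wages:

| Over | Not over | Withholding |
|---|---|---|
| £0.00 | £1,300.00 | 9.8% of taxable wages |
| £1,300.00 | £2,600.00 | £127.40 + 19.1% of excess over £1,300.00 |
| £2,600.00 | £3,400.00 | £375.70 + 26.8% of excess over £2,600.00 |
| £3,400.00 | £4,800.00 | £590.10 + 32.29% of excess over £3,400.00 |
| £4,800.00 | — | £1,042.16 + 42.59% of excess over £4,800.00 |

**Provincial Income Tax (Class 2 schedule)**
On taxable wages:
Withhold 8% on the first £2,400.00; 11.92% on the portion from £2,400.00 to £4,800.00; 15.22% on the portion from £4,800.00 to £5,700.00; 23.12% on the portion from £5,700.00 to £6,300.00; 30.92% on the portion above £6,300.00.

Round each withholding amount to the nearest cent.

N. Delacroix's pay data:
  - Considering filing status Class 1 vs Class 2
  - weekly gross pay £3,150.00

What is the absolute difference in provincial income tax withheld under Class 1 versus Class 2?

£241.70

Provincial Income Tax (Class 1): taxable = £3,150.00
  £375.70 + 26.8% × (£3,150.00 − £2,600.00) = £375.70 + 26.8% × £550.00 = £523.10
Provincial Income Tax (Class 2): taxable = £3,150.00
  £192.00 + 11.92% × (£3,150.00 − £2,400.00) = £192.00 + 11.92% × £750.00 = £281.40
Difference: |£523.10 − £281.40| = £241.70 (higher under Class 1)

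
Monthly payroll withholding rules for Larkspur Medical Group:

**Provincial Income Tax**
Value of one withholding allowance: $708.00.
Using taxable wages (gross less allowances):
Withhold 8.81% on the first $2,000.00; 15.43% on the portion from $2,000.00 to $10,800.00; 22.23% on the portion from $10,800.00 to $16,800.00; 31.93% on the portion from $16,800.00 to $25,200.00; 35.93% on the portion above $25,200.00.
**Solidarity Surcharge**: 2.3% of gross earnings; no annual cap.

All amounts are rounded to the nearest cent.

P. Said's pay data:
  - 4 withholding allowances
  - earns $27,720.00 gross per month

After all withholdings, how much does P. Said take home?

Provincial Income Tax: taxable = $27,720.00 − 4×$708.00 = $24,888.00
  $2,867.84 + 31.93% × ($24,888.00 − $16,800.00) = $2,867.84 + 31.93% × $8,088.00 = $5,450.34
Solidarity Surcharge: 2.3% × $27,720.00 = $637.56
Total withheld: $5,450.34 + $637.56 = $6,087.90
Net pay: $27,720.00 − $6,087.90 = $21,632.10

$21,632.10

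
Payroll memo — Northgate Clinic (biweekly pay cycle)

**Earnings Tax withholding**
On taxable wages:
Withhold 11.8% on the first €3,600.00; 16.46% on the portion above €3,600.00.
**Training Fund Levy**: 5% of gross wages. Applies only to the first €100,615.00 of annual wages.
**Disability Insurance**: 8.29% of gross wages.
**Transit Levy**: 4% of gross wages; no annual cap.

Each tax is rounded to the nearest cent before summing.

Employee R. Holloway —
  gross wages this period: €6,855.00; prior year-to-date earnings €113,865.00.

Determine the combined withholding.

Earnings Tax: taxable = €6,855.00
  €424.80 + 16.46% × (€6,855.00 − €3,600.00) = €424.80 + 16.46% × €3,255.00 = €960.57
Training Fund Levy: YTD €113,865.00 ≥ cap €100,615.00 → €0.00
Disability Insurance: 8.29% × €6,855.00 = €568.28
Transit Levy: 4% × €6,855.00 = €274.20
Total: €960.57 + €0.00 + €568.28 + €274.20 = €1,803.05

€1,803.05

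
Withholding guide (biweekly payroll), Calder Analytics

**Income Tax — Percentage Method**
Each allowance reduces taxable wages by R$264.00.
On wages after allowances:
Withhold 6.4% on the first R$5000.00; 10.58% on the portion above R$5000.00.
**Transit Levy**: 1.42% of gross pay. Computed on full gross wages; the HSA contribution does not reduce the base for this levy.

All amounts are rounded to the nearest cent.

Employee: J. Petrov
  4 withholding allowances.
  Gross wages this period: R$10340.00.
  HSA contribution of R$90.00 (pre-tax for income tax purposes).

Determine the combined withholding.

Income Tax: taxable = R$10340.00 − R$90.00 − 4×R$264.00 = R$9194.00
  R$320.00 + 10.58% × (R$9194.00 − R$5000.00) = R$320.00 + 10.58% × R$4194.00 = R$763.73
Transit Levy: 1.42% × R$10340.00 = R$146.83
Total: R$763.73 + R$146.83 = R$910.56

R$910.56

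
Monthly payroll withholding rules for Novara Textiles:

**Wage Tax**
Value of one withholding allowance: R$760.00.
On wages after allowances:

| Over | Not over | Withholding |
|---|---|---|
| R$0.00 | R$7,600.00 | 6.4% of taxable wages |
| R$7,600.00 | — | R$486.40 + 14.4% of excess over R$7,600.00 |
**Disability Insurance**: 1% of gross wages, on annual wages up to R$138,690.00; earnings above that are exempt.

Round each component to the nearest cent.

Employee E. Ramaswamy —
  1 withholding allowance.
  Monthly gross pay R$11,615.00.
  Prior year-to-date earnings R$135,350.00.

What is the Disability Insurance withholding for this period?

Disability Insurance: cap R$138,690.00 − YTD R$135,350.00 = R$3,340.00 subject; 1% × R$3,340.00 = R$33.40

R$33.40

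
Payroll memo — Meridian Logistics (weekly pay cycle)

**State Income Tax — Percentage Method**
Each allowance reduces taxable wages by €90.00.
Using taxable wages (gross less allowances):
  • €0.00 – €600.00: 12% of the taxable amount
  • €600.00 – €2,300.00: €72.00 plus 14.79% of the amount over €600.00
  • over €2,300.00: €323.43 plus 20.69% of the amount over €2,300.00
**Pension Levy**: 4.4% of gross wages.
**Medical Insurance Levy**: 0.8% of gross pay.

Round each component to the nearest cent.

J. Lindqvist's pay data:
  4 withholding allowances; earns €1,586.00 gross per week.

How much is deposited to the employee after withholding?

State Income Tax: taxable = €1,586.00 − 4×€90.00 = €1,226.00
  €72.00 + 14.79% × (€1,226.00 − €600.00) = €72.00 + 14.79% × €626.00 = €164.59
Pension Levy: 4.4% × €1,586.00 = €69.78
Medical Insurance Levy: 0.8% × €1,586.00 = €12.69
Total withheld: €164.59 + €69.78 + €12.69 = €247.06
Net pay: €1,586.00 − €247.06 = €1,338.94

€1,338.94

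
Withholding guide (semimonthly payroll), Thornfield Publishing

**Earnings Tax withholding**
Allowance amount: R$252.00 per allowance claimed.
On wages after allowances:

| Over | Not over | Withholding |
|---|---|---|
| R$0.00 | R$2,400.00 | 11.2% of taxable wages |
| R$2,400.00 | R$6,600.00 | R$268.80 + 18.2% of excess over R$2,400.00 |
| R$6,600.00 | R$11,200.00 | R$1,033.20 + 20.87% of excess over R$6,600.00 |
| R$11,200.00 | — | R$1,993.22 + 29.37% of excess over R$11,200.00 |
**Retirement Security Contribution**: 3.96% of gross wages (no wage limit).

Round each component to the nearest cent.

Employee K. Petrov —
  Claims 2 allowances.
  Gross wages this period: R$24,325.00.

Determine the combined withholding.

R$6,663.28

Earnings Tax: taxable = R$24,325.00 − 2×R$252.00 = R$23,821.00
  R$1,993.22 + 29.37% × (R$23,821.00 − R$11,200.00) = R$1,993.22 + 29.37% × R$12,621.00 = R$5,700.01
Retirement Security Contribution: 3.96% × R$24,325.00 = R$963.27
Total: R$5,700.01 + R$963.27 = R$6,663.28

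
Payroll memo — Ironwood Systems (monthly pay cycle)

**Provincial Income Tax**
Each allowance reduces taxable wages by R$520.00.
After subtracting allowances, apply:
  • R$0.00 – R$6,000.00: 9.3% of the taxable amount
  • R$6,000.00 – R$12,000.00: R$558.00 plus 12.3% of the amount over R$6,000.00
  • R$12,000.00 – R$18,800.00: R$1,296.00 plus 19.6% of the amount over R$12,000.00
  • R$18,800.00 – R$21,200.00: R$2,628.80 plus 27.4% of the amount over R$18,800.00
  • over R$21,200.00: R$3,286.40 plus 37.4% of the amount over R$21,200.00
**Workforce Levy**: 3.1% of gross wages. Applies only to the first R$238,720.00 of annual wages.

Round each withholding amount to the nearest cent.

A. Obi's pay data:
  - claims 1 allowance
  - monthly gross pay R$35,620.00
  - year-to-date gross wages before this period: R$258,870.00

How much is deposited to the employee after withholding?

Provincial Income Tax: taxable = R$35,620.00 − 1×R$520.00 = R$35,100.00
  R$3,286.40 + 37.4% × (R$35,100.00 − R$21,200.00) = R$3,286.40 + 37.4% × R$13,900.00 = R$8,485.00
Workforce Levy: YTD R$258,870.00 ≥ cap R$238,720.00 → R$0.00
Total withheld: R$8,485.00 + R$0.00 = R$8,485.00
Net pay: R$35,620.00 − R$8,485.00 = R$27,135.00

R$27,135.00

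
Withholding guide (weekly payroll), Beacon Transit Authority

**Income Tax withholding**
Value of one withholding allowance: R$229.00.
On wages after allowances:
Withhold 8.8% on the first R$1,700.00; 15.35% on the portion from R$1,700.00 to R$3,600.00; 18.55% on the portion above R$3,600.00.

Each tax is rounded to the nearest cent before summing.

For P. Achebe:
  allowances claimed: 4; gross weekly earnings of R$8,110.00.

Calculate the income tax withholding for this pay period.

Income Tax: taxable = R$8,110.00 − 4×R$229.00 = R$7,194.00
  R$441.25 + 18.55% × (R$7,194.00 − R$3,600.00) = R$441.25 + 18.55% × R$3,594.00 = R$1,107.94

R$1,107.94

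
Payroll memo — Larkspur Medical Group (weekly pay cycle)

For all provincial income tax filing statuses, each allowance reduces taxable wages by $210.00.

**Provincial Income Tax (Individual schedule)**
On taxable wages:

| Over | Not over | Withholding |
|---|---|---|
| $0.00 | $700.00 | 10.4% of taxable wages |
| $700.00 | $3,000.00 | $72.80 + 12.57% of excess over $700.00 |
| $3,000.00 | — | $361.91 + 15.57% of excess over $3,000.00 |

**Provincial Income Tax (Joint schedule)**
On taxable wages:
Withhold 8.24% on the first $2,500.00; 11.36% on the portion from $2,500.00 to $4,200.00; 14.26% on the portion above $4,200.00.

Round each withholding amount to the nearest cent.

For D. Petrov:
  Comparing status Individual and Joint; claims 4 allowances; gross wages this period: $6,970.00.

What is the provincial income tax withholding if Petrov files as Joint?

Provincial Income Tax (Joint): taxable = $6,970.00 − 4×$210.00 = $6,130.00
  $399.12 + 14.26% × ($6,130.00 − $4,200.00) = $399.12 + 14.26% × $1,930.00 = $674.34

$674.34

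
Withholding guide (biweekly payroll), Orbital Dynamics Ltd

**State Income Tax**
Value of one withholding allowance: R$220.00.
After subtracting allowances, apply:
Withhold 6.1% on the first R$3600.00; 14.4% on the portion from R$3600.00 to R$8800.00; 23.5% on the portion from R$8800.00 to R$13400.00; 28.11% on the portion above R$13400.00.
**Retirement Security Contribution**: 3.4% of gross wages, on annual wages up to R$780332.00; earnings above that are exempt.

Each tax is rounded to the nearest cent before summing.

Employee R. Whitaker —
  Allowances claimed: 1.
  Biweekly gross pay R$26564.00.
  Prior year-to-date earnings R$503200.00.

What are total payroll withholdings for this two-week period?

State Income Tax: taxable = R$26564.00 − 1×R$220.00 = R$26344.00
  R$2049.40 + 28.11% × (R$26344.00 − R$13400.00) = R$2049.40 + 28.11% × R$12944.00 = R$5687.96
Retirement Security Contribution: 3.4% × R$26564.00 = R$903.18
Total: R$5687.96 + R$903.18 = R$6591.14

R$6591.14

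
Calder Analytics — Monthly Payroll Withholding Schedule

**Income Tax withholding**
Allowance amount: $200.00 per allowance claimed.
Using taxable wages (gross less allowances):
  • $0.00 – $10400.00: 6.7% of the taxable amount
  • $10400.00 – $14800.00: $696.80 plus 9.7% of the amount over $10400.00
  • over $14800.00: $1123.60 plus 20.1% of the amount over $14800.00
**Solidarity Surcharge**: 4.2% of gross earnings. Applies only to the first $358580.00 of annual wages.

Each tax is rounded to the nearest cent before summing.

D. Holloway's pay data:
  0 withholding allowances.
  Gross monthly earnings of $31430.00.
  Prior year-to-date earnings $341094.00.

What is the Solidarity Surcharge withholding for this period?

$734.41

Solidarity Surcharge: cap $358580.00 − YTD $341094.00 = $17486.00 subject; 4.2% × $17486.00 = $734.41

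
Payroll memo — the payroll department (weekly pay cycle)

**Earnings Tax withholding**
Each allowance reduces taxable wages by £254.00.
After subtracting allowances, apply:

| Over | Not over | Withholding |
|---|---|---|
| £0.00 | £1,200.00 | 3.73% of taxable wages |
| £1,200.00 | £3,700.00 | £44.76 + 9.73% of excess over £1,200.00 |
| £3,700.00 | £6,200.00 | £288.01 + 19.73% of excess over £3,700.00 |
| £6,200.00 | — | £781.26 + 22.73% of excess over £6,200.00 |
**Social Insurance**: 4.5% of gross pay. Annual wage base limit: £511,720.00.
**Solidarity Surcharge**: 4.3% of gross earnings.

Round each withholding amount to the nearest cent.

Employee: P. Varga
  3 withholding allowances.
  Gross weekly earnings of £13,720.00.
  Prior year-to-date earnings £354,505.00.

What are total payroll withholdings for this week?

Earnings Tax: taxable = £13,720.00 − 3×£254.00 = £12,958.00
  £781.26 + 22.73% × (£12,958.00 − £6,200.00) = £781.26 + 22.73% × £6,758.00 = £2,317.35
Social Insurance: 4.5% × £13,720.00 = £617.40
Solidarity Surcharge: 4.3% × £13,720.00 = £589.96
Total: £2,317.35 + £617.40 + £589.96 = £3,524.71

£3,524.71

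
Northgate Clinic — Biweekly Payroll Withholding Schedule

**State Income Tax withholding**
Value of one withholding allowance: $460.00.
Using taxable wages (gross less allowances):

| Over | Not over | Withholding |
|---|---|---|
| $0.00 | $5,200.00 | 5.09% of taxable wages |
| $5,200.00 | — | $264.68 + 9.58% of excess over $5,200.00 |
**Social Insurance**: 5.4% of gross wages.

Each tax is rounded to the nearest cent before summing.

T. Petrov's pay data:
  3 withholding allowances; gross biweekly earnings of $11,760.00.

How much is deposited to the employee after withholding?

State Income Tax: taxable = $11,760.00 − 3×$460.00 = $10,380.00
  $264.68 + 9.58% × ($10,380.00 − $5,200.00) = $264.68 + 9.58% × $5,180.00 = $760.92
Social Insurance: 5.4% × $11,760.00 = $635.04
Total withheld: $760.92 + $635.04 = $1,395.96
Net pay: $11,760.00 − $1,395.96 = $10,364.04

$10,364.04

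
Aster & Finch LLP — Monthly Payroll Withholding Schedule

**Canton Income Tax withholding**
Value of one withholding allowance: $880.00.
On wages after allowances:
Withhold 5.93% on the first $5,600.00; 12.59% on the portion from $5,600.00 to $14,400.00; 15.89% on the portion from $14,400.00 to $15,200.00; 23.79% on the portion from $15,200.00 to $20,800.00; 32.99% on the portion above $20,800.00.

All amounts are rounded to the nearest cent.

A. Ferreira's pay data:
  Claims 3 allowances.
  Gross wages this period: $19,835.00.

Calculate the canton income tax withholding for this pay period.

$2,041.73

Canton Income Tax: taxable = $19,835.00 − 3×$880.00 = $17,195.00
  $1,567.12 + 23.79% × ($17,195.00 − $15,200.00) = $1,567.12 + 23.79% × $1,995.00 = $2,041.73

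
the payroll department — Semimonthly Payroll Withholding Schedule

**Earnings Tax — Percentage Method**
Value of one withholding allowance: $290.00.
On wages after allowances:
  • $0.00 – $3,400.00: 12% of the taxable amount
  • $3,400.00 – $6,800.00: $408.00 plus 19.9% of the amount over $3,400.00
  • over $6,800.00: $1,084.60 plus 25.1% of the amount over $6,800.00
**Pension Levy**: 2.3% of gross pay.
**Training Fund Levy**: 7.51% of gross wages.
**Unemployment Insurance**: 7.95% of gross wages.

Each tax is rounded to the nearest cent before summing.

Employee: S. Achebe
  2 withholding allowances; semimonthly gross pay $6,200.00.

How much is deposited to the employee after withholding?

$4,249.10

Earnings Tax: taxable = $6,200.00 − 2×$290.00 = $5,620.00
  $408.00 + 19.9% × ($5,620.00 − $3,400.00) = $408.00 + 19.9% × $2,220.00 = $849.78
Pension Levy: 2.3% × $6,200.00 = $142.60
Training Fund Levy: 7.51% × $6,200.00 = $465.62
Unemployment Insurance: 7.95% × $6,200.00 = $492.90
Total withheld: $849.78 + $142.60 + $465.62 + $492.90 = $1,950.90
Net pay: $6,200.00 − $1,950.90 = $4,249.10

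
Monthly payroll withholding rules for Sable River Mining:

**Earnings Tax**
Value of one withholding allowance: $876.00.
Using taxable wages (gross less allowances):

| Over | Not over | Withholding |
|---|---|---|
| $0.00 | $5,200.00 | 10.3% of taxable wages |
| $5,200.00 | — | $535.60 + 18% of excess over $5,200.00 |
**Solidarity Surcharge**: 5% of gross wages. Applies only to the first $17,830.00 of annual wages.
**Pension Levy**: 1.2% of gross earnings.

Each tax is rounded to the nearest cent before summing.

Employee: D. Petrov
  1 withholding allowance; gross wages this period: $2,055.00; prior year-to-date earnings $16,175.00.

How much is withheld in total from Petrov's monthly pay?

Earnings Tax: taxable = $2,055.00 − 1×$876.00 = $1,179.00
  10.3% × $1,179.00 = $121.44
Solidarity Surcharge: cap $17,830.00 − YTD $16,175.00 = $1,655.00 subject; 5% × $1,655.00 = $82.75
Pension Levy: 1.2% × $2,055.00 = $24.66
Total: $121.44 + $82.75 + $24.66 = $228.85

$228.85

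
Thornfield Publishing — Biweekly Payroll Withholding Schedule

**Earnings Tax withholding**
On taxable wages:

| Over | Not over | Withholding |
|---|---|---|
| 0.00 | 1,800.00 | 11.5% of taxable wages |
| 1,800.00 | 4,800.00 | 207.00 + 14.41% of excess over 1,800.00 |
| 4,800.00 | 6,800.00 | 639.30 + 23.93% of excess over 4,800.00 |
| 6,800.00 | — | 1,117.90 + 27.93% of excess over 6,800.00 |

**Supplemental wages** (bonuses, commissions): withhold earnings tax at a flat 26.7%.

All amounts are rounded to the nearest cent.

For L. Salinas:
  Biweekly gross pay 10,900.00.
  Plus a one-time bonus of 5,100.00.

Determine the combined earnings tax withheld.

Earnings Tax: taxable = 10,900.00
  1,117.90 + 27.93% × (10,900.00 − 6,800.00) = 1,117.90 + 27.93% × 4,100.00 = 2,263.03
Supplemental (26.7% flat on bonus): 26.7% × 5,100.00 = 1,361.70
Total earnings tax: 2,263.03 + 1,361.70 = 3,624.73

3,624.73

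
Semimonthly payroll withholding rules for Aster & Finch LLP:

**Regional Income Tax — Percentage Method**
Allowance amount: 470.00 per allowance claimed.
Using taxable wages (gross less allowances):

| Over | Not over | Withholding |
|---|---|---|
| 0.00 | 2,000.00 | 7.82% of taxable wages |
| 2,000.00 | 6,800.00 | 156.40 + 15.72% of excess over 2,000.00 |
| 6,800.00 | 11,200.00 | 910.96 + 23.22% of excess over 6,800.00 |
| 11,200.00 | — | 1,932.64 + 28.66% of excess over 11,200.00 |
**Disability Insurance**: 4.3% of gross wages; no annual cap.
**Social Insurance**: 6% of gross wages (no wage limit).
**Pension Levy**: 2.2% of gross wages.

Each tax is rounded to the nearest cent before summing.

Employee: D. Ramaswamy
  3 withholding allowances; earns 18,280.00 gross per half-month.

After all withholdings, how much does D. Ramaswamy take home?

12,437.34

Regional Income Tax: taxable = 18,280.00 − 3×470.00 = 16,870.00
  1,932.64 + 28.66% × (16,870.00 − 11,200.00) = 1,932.64 + 28.66% × 5,670.00 = 3,557.66
Disability Insurance: 4.3% × 18,280.00 = 786.04
Social Insurance: 6% × 18,280.00 = 1,096.80
Pension Levy: 2.2% × 18,280.00 = 402.16
Total withheld: 3,557.66 + 786.04 + 1,096.80 + 402.16 = 5,842.66
Net pay: 18,280.00 − 5,842.66 = 12,437.34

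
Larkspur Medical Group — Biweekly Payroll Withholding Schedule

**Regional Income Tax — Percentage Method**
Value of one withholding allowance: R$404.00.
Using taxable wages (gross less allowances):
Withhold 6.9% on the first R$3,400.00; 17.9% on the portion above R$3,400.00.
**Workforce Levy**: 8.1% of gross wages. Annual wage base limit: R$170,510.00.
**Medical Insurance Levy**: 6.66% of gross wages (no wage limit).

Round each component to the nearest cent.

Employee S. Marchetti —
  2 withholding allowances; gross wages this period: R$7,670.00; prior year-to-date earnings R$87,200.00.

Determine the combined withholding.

R$1,986.39

Regional Income Tax: taxable = R$7,670.00 − 2×R$404.00 = R$6,862.00
  R$234.60 + 17.9% × (R$6,862.00 − R$3,400.00) = R$234.60 + 17.9% × R$3,462.00 = R$854.30
Workforce Levy: 8.1% × R$7,670.00 = R$621.27
Medical Insurance Levy: 6.66% × R$7,670.00 = R$510.82
Total: R$854.30 + R$621.27 + R$510.82 = R$1,986.39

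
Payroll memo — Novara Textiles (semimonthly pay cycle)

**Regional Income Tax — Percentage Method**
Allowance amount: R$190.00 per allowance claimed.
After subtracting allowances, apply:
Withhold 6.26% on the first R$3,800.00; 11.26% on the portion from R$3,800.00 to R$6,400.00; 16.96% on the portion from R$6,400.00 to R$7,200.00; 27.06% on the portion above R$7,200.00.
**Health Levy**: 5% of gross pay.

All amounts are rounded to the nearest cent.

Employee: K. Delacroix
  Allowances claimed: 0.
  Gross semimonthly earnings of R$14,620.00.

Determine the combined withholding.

Regional Income Tax: taxable = R$14,620.00
  R$666.32 + 27.06% × (R$14,620.00 − R$7,200.00) = R$666.32 + 27.06% × R$7,420.00 = R$2,674.17
Health Levy: 5% × R$14,620.00 = R$731.00
Total: R$2,674.17 + R$731.00 = R$3,405.17

R$3,405.17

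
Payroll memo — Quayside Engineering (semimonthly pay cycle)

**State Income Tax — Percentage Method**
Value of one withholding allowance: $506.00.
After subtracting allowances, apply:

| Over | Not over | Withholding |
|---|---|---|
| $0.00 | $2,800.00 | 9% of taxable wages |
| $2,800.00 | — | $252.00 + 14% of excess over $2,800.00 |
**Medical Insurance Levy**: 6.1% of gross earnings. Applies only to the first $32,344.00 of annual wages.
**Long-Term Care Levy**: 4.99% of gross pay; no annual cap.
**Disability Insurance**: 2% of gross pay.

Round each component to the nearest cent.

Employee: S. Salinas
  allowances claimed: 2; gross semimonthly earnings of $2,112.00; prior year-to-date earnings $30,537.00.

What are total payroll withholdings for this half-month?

State Income Tax: taxable = $2,112.00 − 2×$506.00 = $1,100.00
  9% × $1,100.00 = $99.00
Medical Insurance Levy: cap $32,344.00 − YTD $30,537.00 = $1,807.00 subject; 6.1% × $1,807.00 = $110.23
Long-Term Care Levy: 4.99% × $2,112.00 = $105.39
Disability Insurance: 2% × $2,112.00 = $42.24
Total: $99.00 + $110.23 + $105.39 + $42.24 = $356.86

$356.86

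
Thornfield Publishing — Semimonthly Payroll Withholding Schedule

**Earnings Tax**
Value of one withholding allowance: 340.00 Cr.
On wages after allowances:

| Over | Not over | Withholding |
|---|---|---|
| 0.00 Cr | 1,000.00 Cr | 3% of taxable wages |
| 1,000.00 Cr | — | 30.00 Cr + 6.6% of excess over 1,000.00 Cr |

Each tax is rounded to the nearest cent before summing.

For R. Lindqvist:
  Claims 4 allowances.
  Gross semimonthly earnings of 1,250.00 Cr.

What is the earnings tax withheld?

0.00 Cr

Earnings Tax: taxable = 1,250.00 Cr − 4×340.00 Cr = -110.00 Cr
  Taxable ≤ 0 → 0.00 Cr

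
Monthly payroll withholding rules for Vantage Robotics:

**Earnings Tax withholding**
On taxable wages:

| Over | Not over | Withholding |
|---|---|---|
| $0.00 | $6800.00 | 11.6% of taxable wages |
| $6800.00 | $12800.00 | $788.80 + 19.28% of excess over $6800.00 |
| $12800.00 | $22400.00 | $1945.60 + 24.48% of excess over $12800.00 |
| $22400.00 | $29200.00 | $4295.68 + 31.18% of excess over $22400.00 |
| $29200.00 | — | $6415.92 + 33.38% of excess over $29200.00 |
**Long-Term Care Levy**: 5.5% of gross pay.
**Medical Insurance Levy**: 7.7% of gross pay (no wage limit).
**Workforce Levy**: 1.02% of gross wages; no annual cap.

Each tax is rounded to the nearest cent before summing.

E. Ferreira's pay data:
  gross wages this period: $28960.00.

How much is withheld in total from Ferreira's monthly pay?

$10459.20

Earnings Tax: taxable = $28960.00
  $4295.68 + 31.18% × ($28960.00 − $22400.00) = $4295.68 + 31.18% × $6560.00 = $6341.09
Long-Term Care Levy: 5.5% × $28960.00 = $1592.80
Medical Insurance Levy: 7.7% × $28960.00 = $2229.92
Workforce Levy: 1.02% × $28960.00 = $295.39
Total: $6341.09 + $1592.80 + $2229.92 + $295.39 = $10459.20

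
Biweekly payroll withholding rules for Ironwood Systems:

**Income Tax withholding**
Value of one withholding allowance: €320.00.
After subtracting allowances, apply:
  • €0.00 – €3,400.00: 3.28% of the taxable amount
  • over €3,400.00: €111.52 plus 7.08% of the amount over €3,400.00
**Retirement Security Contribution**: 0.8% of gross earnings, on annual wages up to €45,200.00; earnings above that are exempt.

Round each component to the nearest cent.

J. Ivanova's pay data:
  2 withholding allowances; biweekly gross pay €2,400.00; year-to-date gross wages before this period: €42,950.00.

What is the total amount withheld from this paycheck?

€75.73

Income Tax: taxable = €2,400.00 − 2×€320.00 = €1,760.00
  3.28% × €1,760.00 = €57.73
Retirement Security Contribution: cap €45,200.00 − YTD €42,950.00 = €2,250.00 subject; 0.8% × €2,250.00 = €18.00
Total: €57.73 + €18.00 = €75.73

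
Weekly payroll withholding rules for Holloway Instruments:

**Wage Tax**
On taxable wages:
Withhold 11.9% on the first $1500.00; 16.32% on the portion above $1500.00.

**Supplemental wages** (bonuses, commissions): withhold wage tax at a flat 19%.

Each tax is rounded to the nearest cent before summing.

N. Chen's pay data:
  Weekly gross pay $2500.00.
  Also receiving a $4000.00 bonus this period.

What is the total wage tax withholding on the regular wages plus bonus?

$1101.70

Wage Tax: taxable = $2500.00
  $178.50 + 16.32% × ($2500.00 − $1500.00) = $178.50 + 16.32% × $1000.00 = $341.70
Supplemental (19% flat on bonus): 19% × $4000.00 = $760.00
Total wage tax: $341.70 + $760.00 = $1101.70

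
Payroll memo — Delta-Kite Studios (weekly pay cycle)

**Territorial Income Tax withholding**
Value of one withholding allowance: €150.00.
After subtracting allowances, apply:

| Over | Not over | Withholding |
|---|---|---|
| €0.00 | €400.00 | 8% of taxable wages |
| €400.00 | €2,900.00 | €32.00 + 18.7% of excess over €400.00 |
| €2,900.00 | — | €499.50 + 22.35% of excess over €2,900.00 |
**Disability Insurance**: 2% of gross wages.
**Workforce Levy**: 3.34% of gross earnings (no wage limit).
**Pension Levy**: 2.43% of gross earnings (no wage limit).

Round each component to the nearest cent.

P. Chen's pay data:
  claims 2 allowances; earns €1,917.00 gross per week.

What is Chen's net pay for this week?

Territorial Income Tax: taxable = €1,917.00 − 2×€150.00 = €1,617.00
  €32.00 + 18.7% × (€1,617.00 − €400.00) = €32.00 + 18.7% × €1,217.00 = €259.58
Disability Insurance: 2% × €1,917.00 = €38.34
Workforce Levy: 3.34% × €1,917.00 = €64.03
Pension Levy: 2.43% × €1,917.00 = €46.58
Total withheld: €259.58 + €38.34 + €64.03 + €46.58 = €408.53
Net pay: €1,917.00 − €408.53 = €1,508.47

€1,508.47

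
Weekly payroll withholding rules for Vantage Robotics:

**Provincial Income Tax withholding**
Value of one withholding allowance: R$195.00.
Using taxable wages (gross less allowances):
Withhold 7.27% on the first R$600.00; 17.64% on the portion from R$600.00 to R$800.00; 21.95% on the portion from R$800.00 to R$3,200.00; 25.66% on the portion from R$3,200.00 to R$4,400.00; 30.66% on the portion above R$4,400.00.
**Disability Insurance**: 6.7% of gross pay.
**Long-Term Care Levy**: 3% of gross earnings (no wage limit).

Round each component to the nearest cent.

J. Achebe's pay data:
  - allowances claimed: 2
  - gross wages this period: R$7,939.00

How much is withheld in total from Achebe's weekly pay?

R$2,649.18

Provincial Income Tax: taxable = R$7,939.00 − 2×R$195.00 = R$7,549.00
  R$913.62 + 30.66% × (R$7,549.00 − R$4,400.00) = R$913.62 + 30.66% × R$3,149.00 = R$1,879.10
Disability Insurance: 6.7% × R$7,939.00 = R$531.91
Long-Term Care Levy: 3% × R$7,939.00 = R$238.17
Total: R$1,879.10 + R$531.91 + R$238.17 = R$2,649.18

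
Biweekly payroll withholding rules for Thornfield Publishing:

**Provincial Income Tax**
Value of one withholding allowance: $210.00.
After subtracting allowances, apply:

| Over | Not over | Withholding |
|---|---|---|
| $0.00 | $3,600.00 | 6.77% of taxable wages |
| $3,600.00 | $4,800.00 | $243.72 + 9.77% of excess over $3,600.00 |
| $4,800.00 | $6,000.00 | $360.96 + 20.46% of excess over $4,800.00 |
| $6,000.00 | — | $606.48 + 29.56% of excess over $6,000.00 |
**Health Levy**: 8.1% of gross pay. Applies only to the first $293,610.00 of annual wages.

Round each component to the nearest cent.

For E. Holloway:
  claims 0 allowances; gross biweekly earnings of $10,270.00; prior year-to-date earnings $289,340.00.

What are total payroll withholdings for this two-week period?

Provincial Income Tax: taxable = $10,270.00
  $606.48 + 29.56% × ($10,270.00 − $6,000.00) = $606.48 + 29.56% × $4,270.00 = $1,868.69
Health Levy: cap $293,610.00 − YTD $289,340.00 = $4,270.00 subject; 8.1% × $4,270.00 = $345.87
Total: $1,868.69 + $345.87 = $2,214.56

$2,214.56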